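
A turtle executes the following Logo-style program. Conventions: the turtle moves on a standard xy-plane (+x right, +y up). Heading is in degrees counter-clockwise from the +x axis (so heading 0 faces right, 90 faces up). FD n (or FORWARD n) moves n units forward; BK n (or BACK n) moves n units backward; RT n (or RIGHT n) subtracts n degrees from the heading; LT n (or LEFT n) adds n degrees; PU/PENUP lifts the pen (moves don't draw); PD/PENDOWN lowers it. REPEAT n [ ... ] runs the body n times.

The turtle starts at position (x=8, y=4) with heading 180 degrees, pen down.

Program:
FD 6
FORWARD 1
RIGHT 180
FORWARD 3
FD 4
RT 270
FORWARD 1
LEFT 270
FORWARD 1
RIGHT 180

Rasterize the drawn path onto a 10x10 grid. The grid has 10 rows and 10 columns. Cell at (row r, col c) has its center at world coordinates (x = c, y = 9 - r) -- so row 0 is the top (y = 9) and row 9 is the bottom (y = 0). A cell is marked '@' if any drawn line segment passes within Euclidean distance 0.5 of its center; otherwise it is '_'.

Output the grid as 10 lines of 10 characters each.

Answer: __________
__________
__________
__________
________@@
_@@@@@@@@_
__________
__________
__________
__________

Derivation:
Segment 0: (8,4) -> (2,4)
Segment 1: (2,4) -> (1,4)
Segment 2: (1,4) -> (4,4)
Segment 3: (4,4) -> (8,4)
Segment 4: (8,4) -> (8,5)
Segment 5: (8,5) -> (9,5)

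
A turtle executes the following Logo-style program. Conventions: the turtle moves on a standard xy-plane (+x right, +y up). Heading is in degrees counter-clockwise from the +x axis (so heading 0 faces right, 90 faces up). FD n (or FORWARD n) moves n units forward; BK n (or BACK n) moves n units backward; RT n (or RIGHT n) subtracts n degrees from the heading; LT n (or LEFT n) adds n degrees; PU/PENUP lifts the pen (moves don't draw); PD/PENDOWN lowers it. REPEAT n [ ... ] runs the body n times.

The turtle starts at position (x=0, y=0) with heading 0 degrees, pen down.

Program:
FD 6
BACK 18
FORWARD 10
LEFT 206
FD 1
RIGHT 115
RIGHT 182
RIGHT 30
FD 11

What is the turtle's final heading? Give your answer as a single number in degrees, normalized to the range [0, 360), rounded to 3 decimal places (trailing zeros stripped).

Answer: 239

Derivation:
Executing turtle program step by step:
Start: pos=(0,0), heading=0, pen down
FD 6: (0,0) -> (6,0) [heading=0, draw]
BK 18: (6,0) -> (-12,0) [heading=0, draw]
FD 10: (-12,0) -> (-2,0) [heading=0, draw]
LT 206: heading 0 -> 206
FD 1: (-2,0) -> (-2.899,-0.438) [heading=206, draw]
RT 115: heading 206 -> 91
RT 182: heading 91 -> 269
RT 30: heading 269 -> 239
FD 11: (-2.899,-0.438) -> (-8.564,-9.867) [heading=239, draw]
Final: pos=(-8.564,-9.867), heading=239, 5 segment(s) drawn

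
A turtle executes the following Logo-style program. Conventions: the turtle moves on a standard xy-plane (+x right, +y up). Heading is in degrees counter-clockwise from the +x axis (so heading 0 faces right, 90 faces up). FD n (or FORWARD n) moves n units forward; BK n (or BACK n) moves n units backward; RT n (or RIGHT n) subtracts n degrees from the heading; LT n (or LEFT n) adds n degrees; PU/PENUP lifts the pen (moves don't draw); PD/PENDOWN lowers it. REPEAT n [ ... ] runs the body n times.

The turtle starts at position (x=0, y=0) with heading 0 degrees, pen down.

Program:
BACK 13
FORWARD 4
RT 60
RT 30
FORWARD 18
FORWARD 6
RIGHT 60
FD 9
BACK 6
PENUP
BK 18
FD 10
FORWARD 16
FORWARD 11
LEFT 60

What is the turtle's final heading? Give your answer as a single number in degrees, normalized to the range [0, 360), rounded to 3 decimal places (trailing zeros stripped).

Executing turtle program step by step:
Start: pos=(0,0), heading=0, pen down
BK 13: (0,0) -> (-13,0) [heading=0, draw]
FD 4: (-13,0) -> (-9,0) [heading=0, draw]
RT 60: heading 0 -> 300
RT 30: heading 300 -> 270
FD 18: (-9,0) -> (-9,-18) [heading=270, draw]
FD 6: (-9,-18) -> (-9,-24) [heading=270, draw]
RT 60: heading 270 -> 210
FD 9: (-9,-24) -> (-16.794,-28.5) [heading=210, draw]
BK 6: (-16.794,-28.5) -> (-11.598,-25.5) [heading=210, draw]
PU: pen up
BK 18: (-11.598,-25.5) -> (3.99,-16.5) [heading=210, move]
FD 10: (3.99,-16.5) -> (-4.67,-21.5) [heading=210, move]
FD 16: (-4.67,-21.5) -> (-18.526,-29.5) [heading=210, move]
FD 11: (-18.526,-29.5) -> (-28.053,-35) [heading=210, move]
LT 60: heading 210 -> 270
Final: pos=(-28.053,-35), heading=270, 6 segment(s) drawn

Answer: 270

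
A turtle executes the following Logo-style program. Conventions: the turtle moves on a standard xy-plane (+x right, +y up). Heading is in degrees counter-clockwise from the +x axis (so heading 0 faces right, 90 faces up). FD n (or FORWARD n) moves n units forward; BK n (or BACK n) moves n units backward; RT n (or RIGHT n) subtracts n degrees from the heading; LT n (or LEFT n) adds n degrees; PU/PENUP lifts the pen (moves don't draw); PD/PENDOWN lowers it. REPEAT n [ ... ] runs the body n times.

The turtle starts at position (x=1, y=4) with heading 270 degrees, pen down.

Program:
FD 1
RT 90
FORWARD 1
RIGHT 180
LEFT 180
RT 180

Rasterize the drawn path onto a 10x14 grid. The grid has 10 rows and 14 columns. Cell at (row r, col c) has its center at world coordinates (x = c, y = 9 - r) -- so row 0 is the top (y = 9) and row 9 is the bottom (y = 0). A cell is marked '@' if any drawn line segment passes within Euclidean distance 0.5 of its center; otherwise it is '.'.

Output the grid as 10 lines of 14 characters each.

Answer: ..............
..............
..............
..............
..............
.@............
@@............
..............
..............
..............

Derivation:
Segment 0: (1,4) -> (1,3)
Segment 1: (1,3) -> (-0,3)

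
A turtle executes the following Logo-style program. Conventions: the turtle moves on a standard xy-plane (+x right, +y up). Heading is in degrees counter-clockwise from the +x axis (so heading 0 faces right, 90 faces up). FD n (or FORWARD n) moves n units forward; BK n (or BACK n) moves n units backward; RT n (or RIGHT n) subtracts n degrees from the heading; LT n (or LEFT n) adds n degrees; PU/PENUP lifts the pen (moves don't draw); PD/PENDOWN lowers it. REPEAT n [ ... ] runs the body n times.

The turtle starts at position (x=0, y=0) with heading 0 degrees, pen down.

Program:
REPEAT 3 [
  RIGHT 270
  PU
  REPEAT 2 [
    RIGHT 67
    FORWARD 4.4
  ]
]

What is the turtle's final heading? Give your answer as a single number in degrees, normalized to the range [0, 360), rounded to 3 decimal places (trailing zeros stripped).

Executing turtle program step by step:
Start: pos=(0,0), heading=0, pen down
REPEAT 3 [
  -- iteration 1/3 --
  RT 270: heading 0 -> 90
  PU: pen up
  REPEAT 2 [
    -- iteration 1/2 --
    RT 67: heading 90 -> 23
    FD 4.4: (0,0) -> (4.05,1.719) [heading=23, move]
    -- iteration 2/2 --
    RT 67: heading 23 -> 316
    FD 4.4: (4.05,1.719) -> (7.215,-1.337) [heading=316, move]
  ]
  -- iteration 2/3 --
  RT 270: heading 316 -> 46
  PU: pen up
  REPEAT 2 [
    -- iteration 1/2 --
    RT 67: heading 46 -> 339
    FD 4.4: (7.215,-1.337) -> (11.323,-2.914) [heading=339, move]
    -- iteration 2/2 --
    RT 67: heading 339 -> 272
    FD 4.4: (11.323,-2.914) -> (11.477,-7.311) [heading=272, move]
  ]
  -- iteration 3/3 --
  RT 270: heading 272 -> 2
  PU: pen up
  REPEAT 2 [
    -- iteration 1/2 --
    RT 67: heading 2 -> 295
    FD 4.4: (11.477,-7.311) -> (13.336,-11.299) [heading=295, move]
    -- iteration 2/2 --
    RT 67: heading 295 -> 228
    FD 4.4: (13.336,-11.299) -> (10.392,-14.569) [heading=228, move]
  ]
]
Final: pos=(10.392,-14.569), heading=228, 0 segment(s) drawn

Answer: 228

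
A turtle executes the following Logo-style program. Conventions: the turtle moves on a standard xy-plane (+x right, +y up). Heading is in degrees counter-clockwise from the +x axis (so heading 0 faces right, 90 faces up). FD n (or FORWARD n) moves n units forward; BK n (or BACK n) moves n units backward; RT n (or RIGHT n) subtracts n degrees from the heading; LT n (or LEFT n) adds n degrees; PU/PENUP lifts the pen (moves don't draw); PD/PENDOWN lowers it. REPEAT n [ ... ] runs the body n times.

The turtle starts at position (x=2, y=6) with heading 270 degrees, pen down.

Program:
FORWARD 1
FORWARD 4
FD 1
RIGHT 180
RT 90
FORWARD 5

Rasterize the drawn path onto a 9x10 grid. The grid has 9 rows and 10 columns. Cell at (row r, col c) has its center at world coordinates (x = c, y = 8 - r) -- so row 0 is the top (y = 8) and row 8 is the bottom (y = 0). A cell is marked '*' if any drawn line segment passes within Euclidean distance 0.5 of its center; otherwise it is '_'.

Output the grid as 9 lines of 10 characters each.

Segment 0: (2,6) -> (2,5)
Segment 1: (2,5) -> (2,1)
Segment 2: (2,1) -> (2,0)
Segment 3: (2,0) -> (7,0)

Answer: __________
__________
__*_______
__*_______
__*_______
__*_______
__*_______
__*_______
__******__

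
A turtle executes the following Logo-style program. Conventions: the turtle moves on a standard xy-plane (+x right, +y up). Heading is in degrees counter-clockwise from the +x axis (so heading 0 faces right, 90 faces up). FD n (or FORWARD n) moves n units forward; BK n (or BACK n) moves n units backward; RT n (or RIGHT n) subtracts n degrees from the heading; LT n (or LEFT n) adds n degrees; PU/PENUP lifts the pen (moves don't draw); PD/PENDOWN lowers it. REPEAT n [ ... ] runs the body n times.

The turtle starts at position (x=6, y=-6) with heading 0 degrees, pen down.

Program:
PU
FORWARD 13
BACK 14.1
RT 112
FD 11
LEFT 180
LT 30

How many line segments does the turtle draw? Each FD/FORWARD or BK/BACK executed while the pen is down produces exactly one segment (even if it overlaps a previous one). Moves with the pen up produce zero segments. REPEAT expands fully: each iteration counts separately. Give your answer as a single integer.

Executing turtle program step by step:
Start: pos=(6,-6), heading=0, pen down
PU: pen up
FD 13: (6,-6) -> (19,-6) [heading=0, move]
BK 14.1: (19,-6) -> (4.9,-6) [heading=0, move]
RT 112: heading 0 -> 248
FD 11: (4.9,-6) -> (0.779,-16.199) [heading=248, move]
LT 180: heading 248 -> 68
LT 30: heading 68 -> 98
Final: pos=(0.779,-16.199), heading=98, 0 segment(s) drawn
Segments drawn: 0

Answer: 0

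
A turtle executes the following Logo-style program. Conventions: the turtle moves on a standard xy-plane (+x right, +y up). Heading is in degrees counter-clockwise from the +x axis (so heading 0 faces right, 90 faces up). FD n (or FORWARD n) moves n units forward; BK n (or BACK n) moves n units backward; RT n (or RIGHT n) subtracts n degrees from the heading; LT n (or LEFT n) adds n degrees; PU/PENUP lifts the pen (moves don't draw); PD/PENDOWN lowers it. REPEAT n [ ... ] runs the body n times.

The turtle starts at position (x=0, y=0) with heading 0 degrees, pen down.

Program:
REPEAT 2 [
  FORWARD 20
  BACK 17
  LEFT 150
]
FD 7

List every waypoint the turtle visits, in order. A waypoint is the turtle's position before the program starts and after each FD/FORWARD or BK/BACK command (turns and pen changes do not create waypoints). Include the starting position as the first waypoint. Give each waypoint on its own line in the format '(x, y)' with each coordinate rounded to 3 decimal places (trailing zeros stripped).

Answer: (0, 0)
(20, 0)
(3, 0)
(-14.321, 10)
(0.402, 1.5)
(3.902, -4.562)

Derivation:
Executing turtle program step by step:
Start: pos=(0,0), heading=0, pen down
REPEAT 2 [
  -- iteration 1/2 --
  FD 20: (0,0) -> (20,0) [heading=0, draw]
  BK 17: (20,0) -> (3,0) [heading=0, draw]
  LT 150: heading 0 -> 150
  -- iteration 2/2 --
  FD 20: (3,0) -> (-14.321,10) [heading=150, draw]
  BK 17: (-14.321,10) -> (0.402,1.5) [heading=150, draw]
  LT 150: heading 150 -> 300
]
FD 7: (0.402,1.5) -> (3.902,-4.562) [heading=300, draw]
Final: pos=(3.902,-4.562), heading=300, 5 segment(s) drawn
Waypoints (6 total):
(0, 0)
(20, 0)
(3, 0)
(-14.321, 10)
(0.402, 1.5)
(3.902, -4.562)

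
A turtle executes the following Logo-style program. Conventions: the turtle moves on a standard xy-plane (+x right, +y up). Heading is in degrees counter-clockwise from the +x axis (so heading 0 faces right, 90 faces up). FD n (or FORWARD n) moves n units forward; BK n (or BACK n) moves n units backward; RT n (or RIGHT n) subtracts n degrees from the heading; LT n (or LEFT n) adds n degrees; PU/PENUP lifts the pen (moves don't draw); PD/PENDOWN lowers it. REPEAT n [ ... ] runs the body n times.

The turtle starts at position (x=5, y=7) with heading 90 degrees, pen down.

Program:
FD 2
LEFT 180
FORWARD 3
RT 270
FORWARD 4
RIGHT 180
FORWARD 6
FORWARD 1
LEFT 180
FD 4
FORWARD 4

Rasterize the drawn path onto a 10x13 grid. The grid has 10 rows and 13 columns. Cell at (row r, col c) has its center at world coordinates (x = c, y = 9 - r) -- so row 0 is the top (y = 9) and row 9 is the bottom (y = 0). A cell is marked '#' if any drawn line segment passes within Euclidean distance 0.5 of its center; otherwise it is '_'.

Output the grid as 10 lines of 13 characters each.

Answer: _____#_______
_____#_______
_____#_______
__#########__
_____________
_____________
_____________
_____________
_____________
_____________

Derivation:
Segment 0: (5,7) -> (5,9)
Segment 1: (5,9) -> (5,6)
Segment 2: (5,6) -> (9,6)
Segment 3: (9,6) -> (3,6)
Segment 4: (3,6) -> (2,6)
Segment 5: (2,6) -> (6,6)
Segment 6: (6,6) -> (10,6)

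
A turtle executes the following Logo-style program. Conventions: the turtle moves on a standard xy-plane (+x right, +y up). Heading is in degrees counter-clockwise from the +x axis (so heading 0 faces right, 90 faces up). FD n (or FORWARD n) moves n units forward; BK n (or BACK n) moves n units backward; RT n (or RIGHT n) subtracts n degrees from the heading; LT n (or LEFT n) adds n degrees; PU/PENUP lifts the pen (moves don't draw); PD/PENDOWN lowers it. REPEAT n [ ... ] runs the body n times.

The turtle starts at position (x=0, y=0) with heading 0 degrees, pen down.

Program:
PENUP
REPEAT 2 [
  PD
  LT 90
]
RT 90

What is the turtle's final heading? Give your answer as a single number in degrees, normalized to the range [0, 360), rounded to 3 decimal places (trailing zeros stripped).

Answer: 90

Derivation:
Executing turtle program step by step:
Start: pos=(0,0), heading=0, pen down
PU: pen up
REPEAT 2 [
  -- iteration 1/2 --
  PD: pen down
  LT 90: heading 0 -> 90
  -- iteration 2/2 --
  PD: pen down
  LT 90: heading 90 -> 180
]
RT 90: heading 180 -> 90
Final: pos=(0,0), heading=90, 0 segment(s) drawn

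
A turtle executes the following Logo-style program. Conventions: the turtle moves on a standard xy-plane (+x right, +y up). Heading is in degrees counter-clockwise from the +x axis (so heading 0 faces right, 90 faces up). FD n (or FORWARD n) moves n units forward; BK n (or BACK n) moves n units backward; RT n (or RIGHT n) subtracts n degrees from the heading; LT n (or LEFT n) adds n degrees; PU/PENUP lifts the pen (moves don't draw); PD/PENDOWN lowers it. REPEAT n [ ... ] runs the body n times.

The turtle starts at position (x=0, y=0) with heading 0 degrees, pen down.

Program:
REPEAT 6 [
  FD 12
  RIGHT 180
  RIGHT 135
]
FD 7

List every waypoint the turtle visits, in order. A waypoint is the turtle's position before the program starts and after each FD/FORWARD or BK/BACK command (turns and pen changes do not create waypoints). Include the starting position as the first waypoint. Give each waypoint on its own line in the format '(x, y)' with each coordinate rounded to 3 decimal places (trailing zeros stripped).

Executing turtle program step by step:
Start: pos=(0,0), heading=0, pen down
REPEAT 6 [
  -- iteration 1/6 --
  FD 12: (0,0) -> (12,0) [heading=0, draw]
  RT 180: heading 0 -> 180
  RT 135: heading 180 -> 45
  -- iteration 2/6 --
  FD 12: (12,0) -> (20.485,8.485) [heading=45, draw]
  RT 180: heading 45 -> 225
  RT 135: heading 225 -> 90
  -- iteration 3/6 --
  FD 12: (20.485,8.485) -> (20.485,20.485) [heading=90, draw]
  RT 180: heading 90 -> 270
  RT 135: heading 270 -> 135
  -- iteration 4/6 --
  FD 12: (20.485,20.485) -> (12,28.971) [heading=135, draw]
  RT 180: heading 135 -> 315
  RT 135: heading 315 -> 180
  -- iteration 5/6 --
  FD 12: (12,28.971) -> (0,28.971) [heading=180, draw]
  RT 180: heading 180 -> 0
  RT 135: heading 0 -> 225
  -- iteration 6/6 --
  FD 12: (0,28.971) -> (-8.485,20.485) [heading=225, draw]
  RT 180: heading 225 -> 45
  RT 135: heading 45 -> 270
]
FD 7: (-8.485,20.485) -> (-8.485,13.485) [heading=270, draw]
Final: pos=(-8.485,13.485), heading=270, 7 segment(s) drawn
Waypoints (8 total):
(0, 0)
(12, 0)
(20.485, 8.485)
(20.485, 20.485)
(12, 28.971)
(0, 28.971)
(-8.485, 20.485)
(-8.485, 13.485)

Answer: (0, 0)
(12, 0)
(20.485, 8.485)
(20.485, 20.485)
(12, 28.971)
(0, 28.971)
(-8.485, 20.485)
(-8.485, 13.485)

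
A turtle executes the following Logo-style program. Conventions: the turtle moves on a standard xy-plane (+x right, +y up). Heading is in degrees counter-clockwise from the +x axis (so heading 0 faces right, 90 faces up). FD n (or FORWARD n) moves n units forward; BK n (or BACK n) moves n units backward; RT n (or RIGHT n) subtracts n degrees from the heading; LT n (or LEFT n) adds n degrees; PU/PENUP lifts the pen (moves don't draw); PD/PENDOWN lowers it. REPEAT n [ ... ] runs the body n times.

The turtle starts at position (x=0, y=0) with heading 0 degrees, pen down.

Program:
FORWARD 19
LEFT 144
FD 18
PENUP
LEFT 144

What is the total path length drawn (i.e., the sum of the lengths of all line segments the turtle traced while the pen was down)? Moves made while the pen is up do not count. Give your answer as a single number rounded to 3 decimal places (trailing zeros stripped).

Executing turtle program step by step:
Start: pos=(0,0), heading=0, pen down
FD 19: (0,0) -> (19,0) [heading=0, draw]
LT 144: heading 0 -> 144
FD 18: (19,0) -> (4.438,10.58) [heading=144, draw]
PU: pen up
LT 144: heading 144 -> 288
Final: pos=(4.438,10.58), heading=288, 2 segment(s) drawn

Segment lengths:
  seg 1: (0,0) -> (19,0), length = 19
  seg 2: (19,0) -> (4.438,10.58), length = 18
Total = 37

Answer: 37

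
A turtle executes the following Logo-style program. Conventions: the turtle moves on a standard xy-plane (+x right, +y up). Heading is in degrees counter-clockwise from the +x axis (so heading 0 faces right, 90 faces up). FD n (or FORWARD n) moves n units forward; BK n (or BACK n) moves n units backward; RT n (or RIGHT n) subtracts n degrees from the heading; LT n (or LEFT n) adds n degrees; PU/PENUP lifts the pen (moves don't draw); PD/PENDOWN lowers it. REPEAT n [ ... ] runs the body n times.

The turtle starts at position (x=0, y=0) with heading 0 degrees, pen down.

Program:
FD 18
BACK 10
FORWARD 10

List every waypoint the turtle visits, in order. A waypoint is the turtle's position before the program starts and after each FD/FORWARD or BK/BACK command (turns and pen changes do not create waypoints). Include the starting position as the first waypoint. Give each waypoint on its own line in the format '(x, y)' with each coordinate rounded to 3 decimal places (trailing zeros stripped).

Answer: (0, 0)
(18, 0)
(8, 0)
(18, 0)

Derivation:
Executing turtle program step by step:
Start: pos=(0,0), heading=0, pen down
FD 18: (0,0) -> (18,0) [heading=0, draw]
BK 10: (18,0) -> (8,0) [heading=0, draw]
FD 10: (8,0) -> (18,0) [heading=0, draw]
Final: pos=(18,0), heading=0, 3 segment(s) drawn
Waypoints (4 total):
(0, 0)
(18, 0)
(8, 0)
(18, 0)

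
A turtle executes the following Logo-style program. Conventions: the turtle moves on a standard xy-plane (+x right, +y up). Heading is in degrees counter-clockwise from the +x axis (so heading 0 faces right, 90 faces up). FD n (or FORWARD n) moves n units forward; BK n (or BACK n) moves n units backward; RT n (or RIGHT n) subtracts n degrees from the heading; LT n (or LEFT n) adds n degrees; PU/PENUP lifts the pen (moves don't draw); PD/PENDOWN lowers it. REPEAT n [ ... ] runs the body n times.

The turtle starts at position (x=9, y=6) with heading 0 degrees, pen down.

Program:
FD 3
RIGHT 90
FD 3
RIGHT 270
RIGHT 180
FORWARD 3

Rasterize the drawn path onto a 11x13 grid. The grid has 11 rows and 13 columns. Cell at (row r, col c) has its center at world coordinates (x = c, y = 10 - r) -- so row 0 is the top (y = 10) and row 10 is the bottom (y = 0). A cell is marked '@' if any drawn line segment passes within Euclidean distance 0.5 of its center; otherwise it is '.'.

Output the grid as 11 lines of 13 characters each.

Answer: .............
.............
.............
.............
.........@@@@
............@
............@
.........@@@@
.............
.............
.............

Derivation:
Segment 0: (9,6) -> (12,6)
Segment 1: (12,6) -> (12,3)
Segment 2: (12,3) -> (9,3)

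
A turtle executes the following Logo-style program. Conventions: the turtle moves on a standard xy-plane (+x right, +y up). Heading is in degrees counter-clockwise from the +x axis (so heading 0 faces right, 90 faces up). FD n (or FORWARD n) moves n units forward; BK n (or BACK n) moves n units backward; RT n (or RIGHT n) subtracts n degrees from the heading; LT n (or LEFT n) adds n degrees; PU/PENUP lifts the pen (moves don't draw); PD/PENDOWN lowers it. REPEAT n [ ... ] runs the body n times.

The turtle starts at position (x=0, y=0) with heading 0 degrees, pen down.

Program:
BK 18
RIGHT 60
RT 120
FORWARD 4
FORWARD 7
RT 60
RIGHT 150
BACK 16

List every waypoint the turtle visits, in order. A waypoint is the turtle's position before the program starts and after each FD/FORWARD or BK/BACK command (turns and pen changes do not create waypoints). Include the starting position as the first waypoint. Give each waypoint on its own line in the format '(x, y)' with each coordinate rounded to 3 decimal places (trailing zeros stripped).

Answer: (0, 0)
(-18, 0)
(-22, 0)
(-29, 0)
(-42.856, 8)

Derivation:
Executing turtle program step by step:
Start: pos=(0,0), heading=0, pen down
BK 18: (0,0) -> (-18,0) [heading=0, draw]
RT 60: heading 0 -> 300
RT 120: heading 300 -> 180
FD 4: (-18,0) -> (-22,0) [heading=180, draw]
FD 7: (-22,0) -> (-29,0) [heading=180, draw]
RT 60: heading 180 -> 120
RT 150: heading 120 -> 330
BK 16: (-29,0) -> (-42.856,8) [heading=330, draw]
Final: pos=(-42.856,8), heading=330, 4 segment(s) drawn
Waypoints (5 total):
(0, 0)
(-18, 0)
(-22, 0)
(-29, 0)
(-42.856, 8)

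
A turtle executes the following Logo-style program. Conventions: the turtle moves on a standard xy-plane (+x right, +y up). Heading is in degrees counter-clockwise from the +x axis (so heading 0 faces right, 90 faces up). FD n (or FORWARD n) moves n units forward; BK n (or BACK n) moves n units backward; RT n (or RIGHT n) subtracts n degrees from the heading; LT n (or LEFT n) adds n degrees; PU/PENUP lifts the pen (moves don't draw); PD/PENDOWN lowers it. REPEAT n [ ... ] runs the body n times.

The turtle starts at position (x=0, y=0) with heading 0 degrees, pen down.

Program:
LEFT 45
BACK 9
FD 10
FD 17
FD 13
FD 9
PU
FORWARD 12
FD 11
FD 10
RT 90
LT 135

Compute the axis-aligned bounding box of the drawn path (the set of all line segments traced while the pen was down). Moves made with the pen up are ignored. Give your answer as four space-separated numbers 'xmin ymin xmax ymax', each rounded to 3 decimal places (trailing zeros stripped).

Executing turtle program step by step:
Start: pos=(0,0), heading=0, pen down
LT 45: heading 0 -> 45
BK 9: (0,0) -> (-6.364,-6.364) [heading=45, draw]
FD 10: (-6.364,-6.364) -> (0.707,0.707) [heading=45, draw]
FD 17: (0.707,0.707) -> (12.728,12.728) [heading=45, draw]
FD 13: (12.728,12.728) -> (21.92,21.92) [heading=45, draw]
FD 9: (21.92,21.92) -> (28.284,28.284) [heading=45, draw]
PU: pen up
FD 12: (28.284,28.284) -> (36.77,36.77) [heading=45, move]
FD 11: (36.77,36.77) -> (44.548,44.548) [heading=45, move]
FD 10: (44.548,44.548) -> (51.619,51.619) [heading=45, move]
RT 90: heading 45 -> 315
LT 135: heading 315 -> 90
Final: pos=(51.619,51.619), heading=90, 5 segment(s) drawn

Segment endpoints: x in {-6.364, 0, 0.707, 12.728, 21.92, 28.284}, y in {-6.364, 0, 0.707, 12.728, 21.92, 28.284}
xmin=-6.364, ymin=-6.364, xmax=28.284, ymax=28.284

Answer: -6.364 -6.364 28.284 28.284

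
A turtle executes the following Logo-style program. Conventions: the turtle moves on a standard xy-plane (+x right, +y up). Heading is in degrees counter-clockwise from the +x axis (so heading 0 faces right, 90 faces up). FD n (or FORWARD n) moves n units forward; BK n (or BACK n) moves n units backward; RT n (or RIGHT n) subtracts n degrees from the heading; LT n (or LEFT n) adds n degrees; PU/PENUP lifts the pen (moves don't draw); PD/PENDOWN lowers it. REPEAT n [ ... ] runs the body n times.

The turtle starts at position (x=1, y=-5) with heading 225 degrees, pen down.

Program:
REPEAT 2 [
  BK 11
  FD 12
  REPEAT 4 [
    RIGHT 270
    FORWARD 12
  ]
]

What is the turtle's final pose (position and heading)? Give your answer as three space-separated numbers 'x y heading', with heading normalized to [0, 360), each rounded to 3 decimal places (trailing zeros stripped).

Executing turtle program step by step:
Start: pos=(1,-5), heading=225, pen down
REPEAT 2 [
  -- iteration 1/2 --
  BK 11: (1,-5) -> (8.778,2.778) [heading=225, draw]
  FD 12: (8.778,2.778) -> (0.293,-5.707) [heading=225, draw]
  REPEAT 4 [
    -- iteration 1/4 --
    RT 270: heading 225 -> 315
    FD 12: (0.293,-5.707) -> (8.778,-14.192) [heading=315, draw]
    -- iteration 2/4 --
    RT 270: heading 315 -> 45
    FD 12: (8.778,-14.192) -> (17.263,-5.707) [heading=45, draw]
    -- iteration 3/4 --
    RT 270: heading 45 -> 135
    FD 12: (17.263,-5.707) -> (8.778,2.778) [heading=135, draw]
    -- iteration 4/4 --
    RT 270: heading 135 -> 225
    FD 12: (8.778,2.778) -> (0.293,-5.707) [heading=225, draw]
  ]
  -- iteration 2/2 --
  BK 11: (0.293,-5.707) -> (8.071,2.071) [heading=225, draw]
  FD 12: (8.071,2.071) -> (-0.414,-6.414) [heading=225, draw]
  REPEAT 4 [
    -- iteration 1/4 --
    RT 270: heading 225 -> 315
    FD 12: (-0.414,-6.414) -> (8.071,-14.899) [heading=315, draw]
    -- iteration 2/4 --
    RT 270: heading 315 -> 45
    FD 12: (8.071,-14.899) -> (16.556,-6.414) [heading=45, draw]
    -- iteration 3/4 --
    RT 270: heading 45 -> 135
    FD 12: (16.556,-6.414) -> (8.071,2.071) [heading=135, draw]
    -- iteration 4/4 --
    RT 270: heading 135 -> 225
    FD 12: (8.071,2.071) -> (-0.414,-6.414) [heading=225, draw]
  ]
]
Final: pos=(-0.414,-6.414), heading=225, 12 segment(s) drawn

Answer: -0.414 -6.414 225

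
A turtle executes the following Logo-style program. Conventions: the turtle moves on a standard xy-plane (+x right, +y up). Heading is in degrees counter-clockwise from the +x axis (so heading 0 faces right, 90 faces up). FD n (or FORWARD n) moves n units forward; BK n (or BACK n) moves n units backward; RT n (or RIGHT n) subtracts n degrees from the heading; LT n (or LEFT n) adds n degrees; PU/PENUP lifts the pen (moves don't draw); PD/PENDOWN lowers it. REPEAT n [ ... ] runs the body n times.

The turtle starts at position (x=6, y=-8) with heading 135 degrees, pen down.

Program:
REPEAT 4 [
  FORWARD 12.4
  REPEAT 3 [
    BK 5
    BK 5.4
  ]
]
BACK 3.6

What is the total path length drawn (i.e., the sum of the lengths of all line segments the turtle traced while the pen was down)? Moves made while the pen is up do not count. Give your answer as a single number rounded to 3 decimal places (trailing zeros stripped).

Executing turtle program step by step:
Start: pos=(6,-8), heading=135, pen down
REPEAT 4 [
  -- iteration 1/4 --
  FD 12.4: (6,-8) -> (-2.768,0.768) [heading=135, draw]
  REPEAT 3 [
    -- iteration 1/3 --
    BK 5: (-2.768,0.768) -> (0.767,-2.767) [heading=135, draw]
    BK 5.4: (0.767,-2.767) -> (4.586,-6.586) [heading=135, draw]
    -- iteration 2/3 --
    BK 5: (4.586,-6.586) -> (8.121,-10.121) [heading=135, draw]
    BK 5.4: (8.121,-10.121) -> (11.94,-13.94) [heading=135, draw]
    -- iteration 3/3 --
    BK 5: (11.94,-13.94) -> (15.475,-17.475) [heading=135, draw]
    BK 5.4: (15.475,-17.475) -> (19.294,-21.294) [heading=135, draw]
  ]
  -- iteration 2/4 --
  FD 12.4: (19.294,-21.294) -> (10.525,-12.525) [heading=135, draw]
  REPEAT 3 [
    -- iteration 1/3 --
    BK 5: (10.525,-12.525) -> (14.061,-16.061) [heading=135, draw]
    BK 5.4: (14.061,-16.061) -> (17.879,-19.879) [heading=135, draw]
    -- iteration 2/3 --
    BK 5: (17.879,-19.879) -> (21.415,-23.415) [heading=135, draw]
    BK 5.4: (21.415,-23.415) -> (25.233,-27.233) [heading=135, draw]
    -- iteration 3/3 --
    BK 5: (25.233,-27.233) -> (28.769,-30.769) [heading=135, draw]
    BK 5.4: (28.769,-30.769) -> (32.587,-34.587) [heading=135, draw]
  ]
  -- iteration 3/4 --
  FD 12.4: (32.587,-34.587) -> (23.819,-25.819) [heading=135, draw]
  REPEAT 3 [
    -- iteration 1/3 --
    BK 5: (23.819,-25.819) -> (27.355,-29.355) [heading=135, draw]
    BK 5.4: (27.355,-29.355) -> (31.173,-33.173) [heading=135, draw]
    -- iteration 2/3 --
    BK 5: (31.173,-33.173) -> (34.709,-36.709) [heading=135, draw]
    BK 5.4: (34.709,-36.709) -> (38.527,-40.527) [heading=135, draw]
    -- iteration 3/3 --
    BK 5: (38.527,-40.527) -> (42.062,-44.062) [heading=135, draw]
    BK 5.4: (42.062,-44.062) -> (45.881,-47.881) [heading=135, draw]
  ]
  -- iteration 4/4 --
  FD 12.4: (45.881,-47.881) -> (37.113,-39.113) [heading=135, draw]
  REPEAT 3 [
    -- iteration 1/3 --
    BK 5: (37.113,-39.113) -> (40.648,-42.648) [heading=135, draw]
    BK 5.4: (40.648,-42.648) -> (44.467,-46.467) [heading=135, draw]
    -- iteration 2/3 --
    BK 5: (44.467,-46.467) -> (48.002,-50.002) [heading=135, draw]
    BK 5.4: (48.002,-50.002) -> (51.821,-53.821) [heading=135, draw]
    -- iteration 3/3 --
    BK 5: (51.821,-53.821) -> (55.356,-57.356) [heading=135, draw]
    BK 5.4: (55.356,-57.356) -> (59.174,-61.174) [heading=135, draw]
  ]
]
BK 3.6: (59.174,-61.174) -> (61.72,-63.72) [heading=135, draw]
Final: pos=(61.72,-63.72), heading=135, 29 segment(s) drawn

Segment lengths:
  seg 1: (6,-8) -> (-2.768,0.768), length = 12.4
  seg 2: (-2.768,0.768) -> (0.767,-2.767), length = 5
  seg 3: (0.767,-2.767) -> (4.586,-6.586), length = 5.4
  seg 4: (4.586,-6.586) -> (8.121,-10.121), length = 5
  seg 5: (8.121,-10.121) -> (11.94,-13.94), length = 5.4
  seg 6: (11.94,-13.94) -> (15.475,-17.475), length = 5
  seg 7: (15.475,-17.475) -> (19.294,-21.294), length = 5.4
  seg 8: (19.294,-21.294) -> (10.525,-12.525), length = 12.4
  seg 9: (10.525,-12.525) -> (14.061,-16.061), length = 5
  seg 10: (14.061,-16.061) -> (17.879,-19.879), length = 5.4
  seg 11: (17.879,-19.879) -> (21.415,-23.415), length = 5
  seg 12: (21.415,-23.415) -> (25.233,-27.233), length = 5.4
  seg 13: (25.233,-27.233) -> (28.769,-30.769), length = 5
  seg 14: (28.769,-30.769) -> (32.587,-34.587), length = 5.4
  seg 15: (32.587,-34.587) -> (23.819,-25.819), length = 12.4
  seg 16: (23.819,-25.819) -> (27.355,-29.355), length = 5
  seg 17: (27.355,-29.355) -> (31.173,-33.173), length = 5.4
  seg 18: (31.173,-33.173) -> (34.709,-36.709), length = 5
  seg 19: (34.709,-36.709) -> (38.527,-40.527), length = 5.4
  seg 20: (38.527,-40.527) -> (42.062,-44.062), length = 5
  seg 21: (42.062,-44.062) -> (45.881,-47.881), length = 5.4
  seg 22: (45.881,-47.881) -> (37.113,-39.113), length = 12.4
  seg 23: (37.113,-39.113) -> (40.648,-42.648), length = 5
  seg 24: (40.648,-42.648) -> (44.467,-46.467), length = 5.4
  seg 25: (44.467,-46.467) -> (48.002,-50.002), length = 5
  seg 26: (48.002,-50.002) -> (51.821,-53.821), length = 5.4
  seg 27: (51.821,-53.821) -> (55.356,-57.356), length = 5
  seg 28: (55.356,-57.356) -> (59.174,-61.174), length = 5.4
  seg 29: (59.174,-61.174) -> (61.72,-63.72), length = 3.6
Total = 178

Answer: 178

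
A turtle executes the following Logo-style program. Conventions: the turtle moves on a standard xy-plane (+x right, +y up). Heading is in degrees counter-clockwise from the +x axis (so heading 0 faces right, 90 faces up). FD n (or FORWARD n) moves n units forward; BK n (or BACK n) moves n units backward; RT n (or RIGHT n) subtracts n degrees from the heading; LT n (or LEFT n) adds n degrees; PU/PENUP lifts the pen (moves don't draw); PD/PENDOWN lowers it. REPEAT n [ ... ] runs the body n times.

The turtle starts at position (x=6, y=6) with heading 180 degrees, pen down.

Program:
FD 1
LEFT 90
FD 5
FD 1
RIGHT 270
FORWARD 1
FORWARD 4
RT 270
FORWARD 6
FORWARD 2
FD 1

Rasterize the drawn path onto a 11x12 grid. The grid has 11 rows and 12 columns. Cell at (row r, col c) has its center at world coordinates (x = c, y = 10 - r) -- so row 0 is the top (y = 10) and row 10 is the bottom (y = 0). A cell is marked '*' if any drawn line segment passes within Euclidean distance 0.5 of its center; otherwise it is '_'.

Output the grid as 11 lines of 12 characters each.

Answer: ____________
__________*_
__________*_
__________*_
_____**___*_
_____*____*_
_____*____*_
_____*____*_
_____*____*_
_____*____*_
_____******_

Derivation:
Segment 0: (6,6) -> (5,6)
Segment 1: (5,6) -> (5,1)
Segment 2: (5,1) -> (5,0)
Segment 3: (5,0) -> (6,0)
Segment 4: (6,0) -> (10,0)
Segment 5: (10,0) -> (10,6)
Segment 6: (10,6) -> (10,8)
Segment 7: (10,8) -> (10,9)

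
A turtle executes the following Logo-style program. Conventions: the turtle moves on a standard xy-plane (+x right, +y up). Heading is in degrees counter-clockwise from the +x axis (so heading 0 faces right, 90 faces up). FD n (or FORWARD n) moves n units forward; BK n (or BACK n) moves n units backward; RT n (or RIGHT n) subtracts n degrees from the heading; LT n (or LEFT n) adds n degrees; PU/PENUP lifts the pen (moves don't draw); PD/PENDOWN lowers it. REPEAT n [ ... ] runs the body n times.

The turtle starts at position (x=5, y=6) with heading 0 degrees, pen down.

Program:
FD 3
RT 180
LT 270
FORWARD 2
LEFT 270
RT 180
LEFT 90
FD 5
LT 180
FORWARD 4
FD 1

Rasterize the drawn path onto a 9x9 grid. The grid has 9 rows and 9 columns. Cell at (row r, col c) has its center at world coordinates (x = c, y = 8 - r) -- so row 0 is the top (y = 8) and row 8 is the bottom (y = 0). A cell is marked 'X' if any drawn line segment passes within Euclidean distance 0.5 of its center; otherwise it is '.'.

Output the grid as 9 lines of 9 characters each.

Segment 0: (5,6) -> (8,6)
Segment 1: (8,6) -> (8,8)
Segment 2: (8,8) -> (8,3)
Segment 3: (8,3) -> (8,7)
Segment 4: (8,7) -> (8,8)

Answer: ........X
........X
.....XXXX
........X
........X
........X
.........
.........
.........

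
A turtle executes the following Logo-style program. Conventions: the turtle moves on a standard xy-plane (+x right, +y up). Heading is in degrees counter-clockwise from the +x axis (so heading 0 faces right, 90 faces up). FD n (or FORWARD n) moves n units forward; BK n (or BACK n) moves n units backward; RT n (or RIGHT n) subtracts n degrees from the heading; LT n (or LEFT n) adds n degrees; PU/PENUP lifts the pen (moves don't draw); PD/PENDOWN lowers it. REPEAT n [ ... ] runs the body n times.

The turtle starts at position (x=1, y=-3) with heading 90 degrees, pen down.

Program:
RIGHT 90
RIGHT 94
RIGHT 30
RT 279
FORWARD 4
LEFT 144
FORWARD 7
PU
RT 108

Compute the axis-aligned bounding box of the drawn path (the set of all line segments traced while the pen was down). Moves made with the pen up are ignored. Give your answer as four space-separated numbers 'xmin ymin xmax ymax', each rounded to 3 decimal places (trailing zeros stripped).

Executing turtle program step by step:
Start: pos=(1,-3), heading=90, pen down
RT 90: heading 90 -> 0
RT 94: heading 0 -> 266
RT 30: heading 266 -> 236
RT 279: heading 236 -> 317
FD 4: (1,-3) -> (3.925,-5.728) [heading=317, draw]
LT 144: heading 317 -> 101
FD 7: (3.925,-5.728) -> (2.59,1.143) [heading=101, draw]
PU: pen up
RT 108: heading 101 -> 353
Final: pos=(2.59,1.143), heading=353, 2 segment(s) drawn

Segment endpoints: x in {1, 2.59, 3.925}, y in {-5.728, -3, 1.143}
xmin=1, ymin=-5.728, xmax=3.925, ymax=1.143

Answer: 1 -5.728 3.925 1.143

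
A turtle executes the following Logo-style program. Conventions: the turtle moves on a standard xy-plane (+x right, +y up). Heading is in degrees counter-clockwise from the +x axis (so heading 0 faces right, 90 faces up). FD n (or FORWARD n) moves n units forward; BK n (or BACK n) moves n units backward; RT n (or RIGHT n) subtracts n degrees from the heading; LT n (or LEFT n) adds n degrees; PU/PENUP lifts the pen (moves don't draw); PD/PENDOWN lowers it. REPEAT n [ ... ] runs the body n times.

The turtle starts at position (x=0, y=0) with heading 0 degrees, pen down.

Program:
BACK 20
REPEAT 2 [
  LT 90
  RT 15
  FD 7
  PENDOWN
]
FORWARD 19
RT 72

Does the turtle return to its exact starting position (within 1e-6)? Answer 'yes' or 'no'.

Answer: no

Derivation:
Executing turtle program step by step:
Start: pos=(0,0), heading=0, pen down
BK 20: (0,0) -> (-20,0) [heading=0, draw]
REPEAT 2 [
  -- iteration 1/2 --
  LT 90: heading 0 -> 90
  RT 15: heading 90 -> 75
  FD 7: (-20,0) -> (-18.188,6.761) [heading=75, draw]
  PD: pen down
  -- iteration 2/2 --
  LT 90: heading 75 -> 165
  RT 15: heading 165 -> 150
  FD 7: (-18.188,6.761) -> (-24.25,10.261) [heading=150, draw]
  PD: pen down
]
FD 19: (-24.25,10.261) -> (-40.705,19.761) [heading=150, draw]
RT 72: heading 150 -> 78
Final: pos=(-40.705,19.761), heading=78, 4 segment(s) drawn

Start position: (0, 0)
Final position: (-40.705, 19.761)
Distance = 45.248; >= 1e-6 -> NOT closed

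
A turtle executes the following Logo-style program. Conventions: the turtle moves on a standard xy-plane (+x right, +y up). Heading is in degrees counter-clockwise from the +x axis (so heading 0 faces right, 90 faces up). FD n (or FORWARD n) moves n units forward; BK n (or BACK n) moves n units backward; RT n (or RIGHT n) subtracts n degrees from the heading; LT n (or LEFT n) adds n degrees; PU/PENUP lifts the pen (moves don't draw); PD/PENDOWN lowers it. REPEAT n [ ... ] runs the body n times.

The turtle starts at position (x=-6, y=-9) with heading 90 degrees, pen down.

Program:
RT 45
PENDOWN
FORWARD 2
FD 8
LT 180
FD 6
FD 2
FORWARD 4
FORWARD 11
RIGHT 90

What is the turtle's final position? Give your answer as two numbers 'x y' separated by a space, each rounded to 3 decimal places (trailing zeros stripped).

Executing turtle program step by step:
Start: pos=(-6,-9), heading=90, pen down
RT 45: heading 90 -> 45
PD: pen down
FD 2: (-6,-9) -> (-4.586,-7.586) [heading=45, draw]
FD 8: (-4.586,-7.586) -> (1.071,-1.929) [heading=45, draw]
LT 180: heading 45 -> 225
FD 6: (1.071,-1.929) -> (-3.172,-6.172) [heading=225, draw]
FD 2: (-3.172,-6.172) -> (-4.586,-7.586) [heading=225, draw]
FD 4: (-4.586,-7.586) -> (-7.414,-10.414) [heading=225, draw]
FD 11: (-7.414,-10.414) -> (-15.192,-18.192) [heading=225, draw]
RT 90: heading 225 -> 135
Final: pos=(-15.192,-18.192), heading=135, 6 segment(s) drawn

Answer: -15.192 -18.192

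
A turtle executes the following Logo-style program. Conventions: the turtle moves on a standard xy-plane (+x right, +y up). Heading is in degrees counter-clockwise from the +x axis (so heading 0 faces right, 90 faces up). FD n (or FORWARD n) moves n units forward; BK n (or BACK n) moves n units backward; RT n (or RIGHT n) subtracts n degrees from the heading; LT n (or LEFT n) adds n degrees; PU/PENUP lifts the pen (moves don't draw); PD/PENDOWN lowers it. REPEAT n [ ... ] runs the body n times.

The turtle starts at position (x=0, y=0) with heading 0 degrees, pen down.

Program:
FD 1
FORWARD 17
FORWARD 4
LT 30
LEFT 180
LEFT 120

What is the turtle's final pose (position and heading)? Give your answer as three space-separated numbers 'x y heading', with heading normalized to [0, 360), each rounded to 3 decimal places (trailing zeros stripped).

Executing turtle program step by step:
Start: pos=(0,0), heading=0, pen down
FD 1: (0,0) -> (1,0) [heading=0, draw]
FD 17: (1,0) -> (18,0) [heading=0, draw]
FD 4: (18,0) -> (22,0) [heading=0, draw]
LT 30: heading 0 -> 30
LT 180: heading 30 -> 210
LT 120: heading 210 -> 330
Final: pos=(22,0), heading=330, 3 segment(s) drawn

Answer: 22 0 330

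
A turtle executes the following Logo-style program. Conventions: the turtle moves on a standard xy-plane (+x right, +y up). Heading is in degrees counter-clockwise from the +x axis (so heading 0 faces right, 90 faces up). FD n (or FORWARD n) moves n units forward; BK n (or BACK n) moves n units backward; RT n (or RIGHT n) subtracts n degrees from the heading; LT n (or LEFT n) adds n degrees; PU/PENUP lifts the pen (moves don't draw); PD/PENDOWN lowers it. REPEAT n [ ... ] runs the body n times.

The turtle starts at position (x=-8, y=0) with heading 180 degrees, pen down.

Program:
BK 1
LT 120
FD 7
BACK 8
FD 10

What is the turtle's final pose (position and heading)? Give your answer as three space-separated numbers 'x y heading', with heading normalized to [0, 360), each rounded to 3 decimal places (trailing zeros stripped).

Answer: -2.5 -7.794 300

Derivation:
Executing turtle program step by step:
Start: pos=(-8,0), heading=180, pen down
BK 1: (-8,0) -> (-7,0) [heading=180, draw]
LT 120: heading 180 -> 300
FD 7: (-7,0) -> (-3.5,-6.062) [heading=300, draw]
BK 8: (-3.5,-6.062) -> (-7.5,0.866) [heading=300, draw]
FD 10: (-7.5,0.866) -> (-2.5,-7.794) [heading=300, draw]
Final: pos=(-2.5,-7.794), heading=300, 4 segment(s) drawn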